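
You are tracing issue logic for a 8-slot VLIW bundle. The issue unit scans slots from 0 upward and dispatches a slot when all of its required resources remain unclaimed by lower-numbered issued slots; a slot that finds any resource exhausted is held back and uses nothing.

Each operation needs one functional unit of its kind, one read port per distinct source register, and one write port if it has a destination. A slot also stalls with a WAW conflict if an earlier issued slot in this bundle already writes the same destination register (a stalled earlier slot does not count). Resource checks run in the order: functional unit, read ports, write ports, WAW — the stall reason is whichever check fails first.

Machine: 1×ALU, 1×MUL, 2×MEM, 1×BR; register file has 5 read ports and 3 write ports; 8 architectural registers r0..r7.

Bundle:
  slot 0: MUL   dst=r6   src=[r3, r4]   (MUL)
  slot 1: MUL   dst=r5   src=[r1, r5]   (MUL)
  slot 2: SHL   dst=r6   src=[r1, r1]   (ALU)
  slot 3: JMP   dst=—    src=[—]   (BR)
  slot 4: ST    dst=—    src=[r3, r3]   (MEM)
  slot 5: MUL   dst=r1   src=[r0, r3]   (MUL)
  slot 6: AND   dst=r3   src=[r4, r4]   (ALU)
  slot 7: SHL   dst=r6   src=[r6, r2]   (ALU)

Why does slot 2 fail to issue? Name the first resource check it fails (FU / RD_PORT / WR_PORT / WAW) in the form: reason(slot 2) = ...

reason(slot 2) = WAW

[0] MUL needs rd=2 wr=1: ok; after: ALU=1 MUL=0 MEM=2 BR=1, R=3, W=2
[1] MUL needs rd=2 wr=1: FU; after: ALU=1 MUL=0 MEM=2 BR=1, R=3, W=2
[2] ALU needs rd=1 wr=1: WAW; after: ALU=1 MUL=0 MEM=2 BR=1, R=3, W=2
[3] BR needs rd=0 wr=0: ok; after: ALU=1 MUL=0 MEM=2 BR=0, R=3, W=2
[4] MEM needs rd=1 wr=0: ok; after: ALU=1 MUL=0 MEM=1 BR=0, R=2, W=2
[5] MUL needs rd=2 wr=1: FU; after: ALU=1 MUL=0 MEM=1 BR=0, R=2, W=2
[6] ALU needs rd=1 wr=1: ok; after: ALU=0 MUL=0 MEM=1 BR=0, R=1, W=1
[7] ALU needs rd=2 wr=1: FU; after: ALU=0 MUL=0 MEM=1 BR=0, R=1, W=1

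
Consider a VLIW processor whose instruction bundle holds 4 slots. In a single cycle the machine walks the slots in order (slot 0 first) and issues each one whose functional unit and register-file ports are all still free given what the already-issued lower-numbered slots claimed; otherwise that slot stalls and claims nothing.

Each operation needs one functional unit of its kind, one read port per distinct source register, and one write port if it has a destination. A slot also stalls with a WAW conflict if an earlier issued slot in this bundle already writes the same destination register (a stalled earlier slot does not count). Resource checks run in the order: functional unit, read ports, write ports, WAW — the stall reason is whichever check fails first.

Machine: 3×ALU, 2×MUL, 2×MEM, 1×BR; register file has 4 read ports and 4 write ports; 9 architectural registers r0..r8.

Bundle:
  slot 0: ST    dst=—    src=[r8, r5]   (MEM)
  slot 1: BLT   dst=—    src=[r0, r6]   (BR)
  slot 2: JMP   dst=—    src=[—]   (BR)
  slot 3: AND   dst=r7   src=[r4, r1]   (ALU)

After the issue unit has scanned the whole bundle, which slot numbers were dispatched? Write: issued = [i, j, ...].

issued = [0, 1]

slot 0 (MEM): ISSUE — free A3,Mu2,Ld1,B1 rp2 wp4
slot 1 (BR): ISSUE — free A3,Mu2,Ld1,B0 rp0 wp4
slot 2 (BR): stall FU — free A3,Mu2,Ld1,B0 rp0 wp4
slot 3 (ALU): stall RD_PORT — free A3,Mu2,Ld1,B0 rp0 wp4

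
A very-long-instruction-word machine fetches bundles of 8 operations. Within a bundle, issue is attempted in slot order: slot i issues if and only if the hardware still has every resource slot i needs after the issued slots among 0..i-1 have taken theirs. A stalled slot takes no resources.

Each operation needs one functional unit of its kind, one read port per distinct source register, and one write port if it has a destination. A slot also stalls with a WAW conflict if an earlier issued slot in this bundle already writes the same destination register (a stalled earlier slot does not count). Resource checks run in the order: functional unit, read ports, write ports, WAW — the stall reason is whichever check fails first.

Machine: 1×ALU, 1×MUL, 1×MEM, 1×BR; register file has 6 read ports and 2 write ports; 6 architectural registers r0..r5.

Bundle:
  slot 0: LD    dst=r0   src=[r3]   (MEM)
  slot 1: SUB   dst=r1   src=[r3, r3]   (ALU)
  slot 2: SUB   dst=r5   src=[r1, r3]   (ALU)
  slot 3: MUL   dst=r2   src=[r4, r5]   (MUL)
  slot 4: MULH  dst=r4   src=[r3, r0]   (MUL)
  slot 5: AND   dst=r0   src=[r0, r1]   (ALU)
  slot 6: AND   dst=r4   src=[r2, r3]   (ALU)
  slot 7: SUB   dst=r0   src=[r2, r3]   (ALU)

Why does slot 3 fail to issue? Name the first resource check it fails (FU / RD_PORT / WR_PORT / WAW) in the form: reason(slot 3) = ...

reason(slot 3) = WR_PORT

slot 0 (MEM): ISSUE — free A1,Mu1,Ld0,B1 rp5 wp1
slot 1 (ALU): ISSUE — free A0,Mu1,Ld0,B1 rp4 wp0
slot 2 (ALU): stall FU — free A0,Mu1,Ld0,B1 rp4 wp0
slot 3 (MUL): stall WR_PORT — free A0,Mu1,Ld0,B1 rp4 wp0
slot 4 (MUL): stall WR_PORT — free A0,Mu1,Ld0,B1 rp4 wp0
slot 5 (ALU): stall FU — free A0,Mu1,Ld0,B1 rp4 wp0
slot 6 (ALU): stall FU — free A0,Mu1,Ld0,B1 rp4 wp0
slot 7 (ALU): stall FU — free A0,Mu1,Ld0,B1 rp4 wp0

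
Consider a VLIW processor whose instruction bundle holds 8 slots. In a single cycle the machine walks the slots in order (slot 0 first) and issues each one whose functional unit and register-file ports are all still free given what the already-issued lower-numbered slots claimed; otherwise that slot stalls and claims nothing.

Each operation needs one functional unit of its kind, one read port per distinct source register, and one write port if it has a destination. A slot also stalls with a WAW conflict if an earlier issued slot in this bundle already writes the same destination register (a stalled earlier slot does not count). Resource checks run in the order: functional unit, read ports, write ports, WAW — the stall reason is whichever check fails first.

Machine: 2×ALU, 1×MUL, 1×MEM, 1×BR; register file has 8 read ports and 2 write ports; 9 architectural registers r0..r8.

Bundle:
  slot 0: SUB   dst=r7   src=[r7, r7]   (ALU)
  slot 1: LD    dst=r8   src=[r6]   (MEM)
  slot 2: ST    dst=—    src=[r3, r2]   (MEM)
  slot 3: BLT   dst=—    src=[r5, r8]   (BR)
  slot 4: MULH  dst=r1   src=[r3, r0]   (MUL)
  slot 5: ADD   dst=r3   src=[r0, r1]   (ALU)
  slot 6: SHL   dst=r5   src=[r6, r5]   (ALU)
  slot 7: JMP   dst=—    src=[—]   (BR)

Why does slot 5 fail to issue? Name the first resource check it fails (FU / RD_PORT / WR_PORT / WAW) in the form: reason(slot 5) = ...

#0 ALU src=r7,r7 dispatched  <A:1 Mu:1 Ld:1 B:1 rd:7 wr:1>
#1 MEM src=r6 dispatched  <A:1 Mu:1 Ld:0 B:1 rd:6 wr:0>
#2 MEM src=r3,r2 held:FU  <A:1 Mu:1 Ld:0 B:1 rd:6 wr:0>
#3 BR src=r5,r8 dispatched  <A:1 Mu:1 Ld:0 B:0 rd:4 wr:0>
#4 MUL src=r3,r0 held:WR_PORT  <A:1 Mu:1 Ld:0 B:0 rd:4 wr:0>
#5 ALU src=r0,r1 held:WR_PORT  <A:1 Mu:1 Ld:0 B:0 rd:4 wr:0>
#6 ALU src=r6,r5 held:WR_PORT  <A:1 Mu:1 Ld:0 B:0 rd:4 wr:0>
#7 BR src=- held:FU  <A:1 Mu:1 Ld:0 B:0 rd:4 wr:0>

reason(slot 5) = WR_PORT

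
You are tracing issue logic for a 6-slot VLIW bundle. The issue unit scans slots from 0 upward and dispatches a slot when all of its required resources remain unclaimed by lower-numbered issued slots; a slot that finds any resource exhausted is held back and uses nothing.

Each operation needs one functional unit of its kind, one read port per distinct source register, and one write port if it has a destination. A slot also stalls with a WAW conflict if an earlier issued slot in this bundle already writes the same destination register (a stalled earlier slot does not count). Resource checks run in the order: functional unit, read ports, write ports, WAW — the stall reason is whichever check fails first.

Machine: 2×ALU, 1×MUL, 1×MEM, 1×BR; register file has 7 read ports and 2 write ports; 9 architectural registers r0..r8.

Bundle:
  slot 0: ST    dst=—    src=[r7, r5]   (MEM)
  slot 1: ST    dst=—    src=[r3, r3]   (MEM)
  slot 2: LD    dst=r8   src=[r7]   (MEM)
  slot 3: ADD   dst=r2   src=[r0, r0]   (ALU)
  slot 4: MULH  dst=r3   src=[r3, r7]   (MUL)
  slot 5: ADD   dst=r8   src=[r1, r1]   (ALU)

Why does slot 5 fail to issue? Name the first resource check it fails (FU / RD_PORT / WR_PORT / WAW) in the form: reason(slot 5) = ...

reason(slot 5) = WR_PORT

#0 MEM src=r7,r5 dispatched  <A:2 Mu:1 Ld:0 B:1 rd:5 wr:2>
#1 MEM src=r3,r3 held:FU  <A:2 Mu:1 Ld:0 B:1 rd:5 wr:2>
#2 MEM src=r7 held:FU  <A:2 Mu:1 Ld:0 B:1 rd:5 wr:2>
#3 ALU src=r0,r0 dispatched  <A:1 Mu:1 Ld:0 B:1 rd:4 wr:1>
#4 MUL src=r3,r7 dispatched  <A:1 Mu:0 Ld:0 B:1 rd:2 wr:0>
#5 ALU src=r1,r1 held:WR_PORT  <A:1 Mu:0 Ld:0 B:1 rd:2 wr:0>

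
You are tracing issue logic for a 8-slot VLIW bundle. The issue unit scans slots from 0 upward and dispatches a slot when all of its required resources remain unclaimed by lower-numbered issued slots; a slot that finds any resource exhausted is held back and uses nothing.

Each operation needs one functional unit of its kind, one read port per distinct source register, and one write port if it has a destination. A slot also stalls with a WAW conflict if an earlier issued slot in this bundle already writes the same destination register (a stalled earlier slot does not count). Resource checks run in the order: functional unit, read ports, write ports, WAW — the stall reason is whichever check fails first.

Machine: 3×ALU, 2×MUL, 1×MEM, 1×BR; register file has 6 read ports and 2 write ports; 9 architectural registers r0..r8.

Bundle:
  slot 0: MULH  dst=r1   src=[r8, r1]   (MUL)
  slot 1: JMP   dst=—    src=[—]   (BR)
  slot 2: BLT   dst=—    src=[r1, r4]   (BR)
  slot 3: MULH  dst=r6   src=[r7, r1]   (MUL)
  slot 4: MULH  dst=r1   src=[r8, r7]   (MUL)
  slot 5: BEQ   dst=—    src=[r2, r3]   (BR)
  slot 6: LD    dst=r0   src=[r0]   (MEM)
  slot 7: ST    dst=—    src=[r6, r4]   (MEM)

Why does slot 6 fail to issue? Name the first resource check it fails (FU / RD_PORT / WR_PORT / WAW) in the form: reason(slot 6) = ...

[0] MUL needs rd=2 wr=1: ok; after: ALU=3 MUL=1 MEM=1 BR=1, R=4, W=1
[1] BR needs rd=0 wr=0: ok; after: ALU=3 MUL=1 MEM=1 BR=0, R=4, W=1
[2] BR needs rd=2 wr=0: FU; after: ALU=3 MUL=1 MEM=1 BR=0, R=4, W=1
[3] MUL needs rd=2 wr=1: ok; after: ALU=3 MUL=0 MEM=1 BR=0, R=2, W=0
[4] MUL needs rd=2 wr=1: FU; after: ALU=3 MUL=0 MEM=1 BR=0, R=2, W=0
[5] BR needs rd=2 wr=0: FU; after: ALU=3 MUL=0 MEM=1 BR=0, R=2, W=0
[6] MEM needs rd=1 wr=1: WR_PORT; after: ALU=3 MUL=0 MEM=1 BR=0, R=2, W=0
[7] MEM needs rd=2 wr=0: ok; after: ALU=3 MUL=0 MEM=0 BR=0, R=0, W=0

reason(slot 6) = WR_PORT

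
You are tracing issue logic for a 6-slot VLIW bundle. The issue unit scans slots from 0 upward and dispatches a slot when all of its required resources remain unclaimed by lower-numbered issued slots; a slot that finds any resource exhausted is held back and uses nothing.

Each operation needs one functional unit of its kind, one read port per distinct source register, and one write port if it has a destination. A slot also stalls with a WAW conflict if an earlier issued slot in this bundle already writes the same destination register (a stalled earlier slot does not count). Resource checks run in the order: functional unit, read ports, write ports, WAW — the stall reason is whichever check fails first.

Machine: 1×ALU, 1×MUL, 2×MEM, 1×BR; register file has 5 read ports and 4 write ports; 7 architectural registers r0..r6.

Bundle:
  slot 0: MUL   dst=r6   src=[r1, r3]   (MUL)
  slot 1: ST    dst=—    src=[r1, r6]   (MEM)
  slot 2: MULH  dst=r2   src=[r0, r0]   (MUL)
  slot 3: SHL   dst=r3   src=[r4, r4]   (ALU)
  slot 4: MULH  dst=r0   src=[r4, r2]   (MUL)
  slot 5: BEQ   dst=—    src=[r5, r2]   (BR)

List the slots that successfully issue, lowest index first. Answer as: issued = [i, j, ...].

issued = [0, 1, 3]

[0] MUL needs rd=2 wr=1: ok; after: ALU=1 MUL=0 MEM=2 BR=1, R=3, W=3
[1] MEM needs rd=2 wr=0: ok; after: ALU=1 MUL=0 MEM=1 BR=1, R=1, W=3
[2] MUL needs rd=1 wr=1: FU; after: ALU=1 MUL=0 MEM=1 BR=1, R=1, W=3
[3] ALU needs rd=1 wr=1: ok; after: ALU=0 MUL=0 MEM=1 BR=1, R=0, W=2
[4] MUL needs rd=2 wr=1: FU; after: ALU=0 MUL=0 MEM=1 BR=1, R=0, W=2
[5] BR needs rd=2 wr=0: RD_PORT; after: ALU=0 MUL=0 MEM=1 BR=1, R=0, W=2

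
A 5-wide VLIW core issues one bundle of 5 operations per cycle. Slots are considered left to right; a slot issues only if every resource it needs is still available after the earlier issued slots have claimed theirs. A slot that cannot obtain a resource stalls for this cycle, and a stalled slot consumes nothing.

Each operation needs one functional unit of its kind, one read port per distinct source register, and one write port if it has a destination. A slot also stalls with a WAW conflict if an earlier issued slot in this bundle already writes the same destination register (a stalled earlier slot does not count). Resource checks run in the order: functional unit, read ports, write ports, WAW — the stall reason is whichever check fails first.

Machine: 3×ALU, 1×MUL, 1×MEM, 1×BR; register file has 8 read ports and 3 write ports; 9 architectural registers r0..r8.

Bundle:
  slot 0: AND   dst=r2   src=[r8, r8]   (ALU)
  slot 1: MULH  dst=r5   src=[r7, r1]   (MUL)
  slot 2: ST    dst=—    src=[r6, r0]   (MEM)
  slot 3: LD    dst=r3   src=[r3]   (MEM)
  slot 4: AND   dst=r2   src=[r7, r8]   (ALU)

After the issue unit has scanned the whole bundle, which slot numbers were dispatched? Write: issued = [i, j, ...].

issued = [0, 1, 2]

(0) want 1×ALU +1rd +1wr — yes → AL2|MU1|ME1|BR1|rd7|wr2
(1) want 1×MUL +2rd +1wr — yes → AL2|MU0|ME1|BR1|rd5|wr1
(2) want 1×MEM +2rd +0wr — yes → AL2|MU0|ME0|BR1|rd3|wr1
(3) want 1×MEM +1rd +1wr — FU → AL2|MU0|ME0|BR1|rd3|wr1
(4) want 1×ALU +2rd +1wr — WAW → AL2|MU0|ME0|BR1|rd3|wr1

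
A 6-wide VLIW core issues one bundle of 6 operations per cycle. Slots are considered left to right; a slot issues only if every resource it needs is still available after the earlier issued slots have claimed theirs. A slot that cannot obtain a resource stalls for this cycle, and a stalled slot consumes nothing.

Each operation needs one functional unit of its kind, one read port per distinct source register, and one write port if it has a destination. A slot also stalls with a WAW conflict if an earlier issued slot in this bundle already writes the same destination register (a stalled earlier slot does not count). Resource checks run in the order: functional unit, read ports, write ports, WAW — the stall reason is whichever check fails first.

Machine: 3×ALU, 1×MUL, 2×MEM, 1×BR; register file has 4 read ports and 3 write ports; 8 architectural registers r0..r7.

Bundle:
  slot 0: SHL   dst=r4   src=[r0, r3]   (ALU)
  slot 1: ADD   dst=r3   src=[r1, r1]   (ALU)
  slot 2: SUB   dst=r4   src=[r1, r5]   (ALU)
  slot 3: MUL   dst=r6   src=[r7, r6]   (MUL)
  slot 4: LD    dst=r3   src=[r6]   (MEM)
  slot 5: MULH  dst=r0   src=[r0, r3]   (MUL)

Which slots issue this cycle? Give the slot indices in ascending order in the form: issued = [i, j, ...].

#0 ALU src=r0,r3 dispatched  <A:2 Mu:1 Ld:2 B:1 rd:2 wr:2>
#1 ALU src=r1,r1 dispatched  <A:1 Mu:1 Ld:2 B:1 rd:1 wr:1>
#2 ALU src=r1,r5 held:RD_PORT  <A:1 Mu:1 Ld:2 B:1 rd:1 wr:1>
#3 MUL src=r7,r6 held:RD_PORT  <A:1 Mu:1 Ld:2 B:1 rd:1 wr:1>
#4 MEM src=r6 held:WAW  <A:1 Mu:1 Ld:2 B:1 rd:1 wr:1>
#5 MUL src=r0,r3 held:RD_PORT  <A:1 Mu:1 Ld:2 B:1 rd:1 wr:1>

issued = [0, 1]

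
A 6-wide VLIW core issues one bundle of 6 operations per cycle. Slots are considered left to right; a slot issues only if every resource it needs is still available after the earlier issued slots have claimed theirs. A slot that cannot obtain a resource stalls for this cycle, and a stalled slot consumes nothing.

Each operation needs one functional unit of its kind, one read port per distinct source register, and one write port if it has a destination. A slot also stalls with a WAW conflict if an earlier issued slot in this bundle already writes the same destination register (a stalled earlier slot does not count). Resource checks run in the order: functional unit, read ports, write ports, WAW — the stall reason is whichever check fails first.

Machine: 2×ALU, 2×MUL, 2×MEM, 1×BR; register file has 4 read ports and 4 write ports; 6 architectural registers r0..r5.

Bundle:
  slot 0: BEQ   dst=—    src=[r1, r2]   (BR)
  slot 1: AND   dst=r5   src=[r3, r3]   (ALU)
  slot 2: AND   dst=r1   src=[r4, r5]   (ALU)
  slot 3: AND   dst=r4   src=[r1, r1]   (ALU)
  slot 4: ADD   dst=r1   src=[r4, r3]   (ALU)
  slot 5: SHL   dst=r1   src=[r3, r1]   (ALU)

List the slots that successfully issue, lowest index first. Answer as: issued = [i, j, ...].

issued = [0, 1, 3]

slot 0 (BR): ISSUE — free A2,Mu2,Ld2,B0 rp2 wp4
slot 1 (ALU): ISSUE — free A1,Mu2,Ld2,B0 rp1 wp3
slot 2 (ALU): stall RD_PORT — free A1,Mu2,Ld2,B0 rp1 wp3
slot 3 (ALU): ISSUE — free A0,Mu2,Ld2,B0 rp0 wp2
slot 4 (ALU): stall FU — free A0,Mu2,Ld2,B0 rp0 wp2
slot 5 (ALU): stall FU — free A0,Mu2,Ld2,B0 rp0 wp2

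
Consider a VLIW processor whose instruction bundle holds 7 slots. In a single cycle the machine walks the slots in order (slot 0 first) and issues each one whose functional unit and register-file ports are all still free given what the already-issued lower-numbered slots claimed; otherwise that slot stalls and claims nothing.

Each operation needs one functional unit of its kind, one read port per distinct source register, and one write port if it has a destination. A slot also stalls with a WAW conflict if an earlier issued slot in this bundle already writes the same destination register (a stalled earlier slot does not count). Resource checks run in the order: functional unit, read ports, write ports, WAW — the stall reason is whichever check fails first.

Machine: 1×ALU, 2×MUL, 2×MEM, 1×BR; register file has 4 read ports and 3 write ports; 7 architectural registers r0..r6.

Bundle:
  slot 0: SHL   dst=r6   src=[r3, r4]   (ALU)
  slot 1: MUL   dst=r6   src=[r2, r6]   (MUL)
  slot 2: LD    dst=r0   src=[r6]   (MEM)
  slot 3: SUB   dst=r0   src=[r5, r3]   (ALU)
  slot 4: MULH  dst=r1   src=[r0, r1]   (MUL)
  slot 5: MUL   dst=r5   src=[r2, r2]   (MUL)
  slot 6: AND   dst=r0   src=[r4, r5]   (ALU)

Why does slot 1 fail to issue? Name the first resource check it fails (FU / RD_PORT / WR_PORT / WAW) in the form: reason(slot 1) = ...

reason(slot 1) = WAW

  0. ALU→r6 ⇒ go  {0A/2Mu/2Ld/1B | 2r 2w}
  1. MUL→r6 ⇒ no(WAW)  {0A/2Mu/2Ld/1B | 2r 2w}
  2. MEM→r0 ⇒ go  {0A/2Mu/1Ld/1B | 1r 1w}
  3. ALU→r0 ⇒ no(FU)  {0A/2Mu/1Ld/1B | 1r 1w}
  4. MUL→r1 ⇒ no(RD_PORT)  {0A/2Mu/1Ld/1B | 1r 1w}
  5. MUL→r5 ⇒ go  {0A/1Mu/1Ld/1B | 0r 0w}
  6. ALU→r0 ⇒ no(FU)  {0A/1Mu/1Ld/1B | 0r 0w}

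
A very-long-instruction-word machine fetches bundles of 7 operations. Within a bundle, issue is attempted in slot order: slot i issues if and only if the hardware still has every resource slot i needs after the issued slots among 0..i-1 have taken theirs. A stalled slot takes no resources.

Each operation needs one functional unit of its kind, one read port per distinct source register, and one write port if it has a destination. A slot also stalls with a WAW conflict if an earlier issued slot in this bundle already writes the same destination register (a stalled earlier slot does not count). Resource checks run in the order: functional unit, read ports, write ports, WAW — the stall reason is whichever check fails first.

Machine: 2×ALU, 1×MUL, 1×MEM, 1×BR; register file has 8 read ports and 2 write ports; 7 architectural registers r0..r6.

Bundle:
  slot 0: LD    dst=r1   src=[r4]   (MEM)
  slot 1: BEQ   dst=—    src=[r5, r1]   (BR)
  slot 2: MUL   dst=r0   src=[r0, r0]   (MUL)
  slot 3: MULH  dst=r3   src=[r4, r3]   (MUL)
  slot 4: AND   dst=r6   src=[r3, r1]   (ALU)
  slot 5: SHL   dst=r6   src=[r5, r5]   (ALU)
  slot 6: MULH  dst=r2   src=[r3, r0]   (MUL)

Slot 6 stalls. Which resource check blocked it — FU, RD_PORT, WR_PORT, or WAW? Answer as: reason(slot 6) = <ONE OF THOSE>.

reason(slot 6) = FU

  0. MEM→r1 ⇒ go  {2A/1Mu/0Ld/1B | 7r 1w}
  1. BR ⇒ go  {2A/1Mu/0Ld/0B | 5r 1w}
  2. MUL→r0 ⇒ go  {2A/0Mu/0Ld/0B | 4r 0w}
  3. MUL→r3 ⇒ no(FU)  {2A/0Mu/0Ld/0B | 4r 0w}
  4. ALU→r6 ⇒ no(WR_PORT)  {2A/0Mu/0Ld/0B | 4r 0w}
  5. ALU→r6 ⇒ no(WR_PORT)  {2A/0Mu/0Ld/0B | 4r 0w}
  6. MUL→r2 ⇒ no(FU)  {2A/0Mu/0Ld/0B | 4r 0w}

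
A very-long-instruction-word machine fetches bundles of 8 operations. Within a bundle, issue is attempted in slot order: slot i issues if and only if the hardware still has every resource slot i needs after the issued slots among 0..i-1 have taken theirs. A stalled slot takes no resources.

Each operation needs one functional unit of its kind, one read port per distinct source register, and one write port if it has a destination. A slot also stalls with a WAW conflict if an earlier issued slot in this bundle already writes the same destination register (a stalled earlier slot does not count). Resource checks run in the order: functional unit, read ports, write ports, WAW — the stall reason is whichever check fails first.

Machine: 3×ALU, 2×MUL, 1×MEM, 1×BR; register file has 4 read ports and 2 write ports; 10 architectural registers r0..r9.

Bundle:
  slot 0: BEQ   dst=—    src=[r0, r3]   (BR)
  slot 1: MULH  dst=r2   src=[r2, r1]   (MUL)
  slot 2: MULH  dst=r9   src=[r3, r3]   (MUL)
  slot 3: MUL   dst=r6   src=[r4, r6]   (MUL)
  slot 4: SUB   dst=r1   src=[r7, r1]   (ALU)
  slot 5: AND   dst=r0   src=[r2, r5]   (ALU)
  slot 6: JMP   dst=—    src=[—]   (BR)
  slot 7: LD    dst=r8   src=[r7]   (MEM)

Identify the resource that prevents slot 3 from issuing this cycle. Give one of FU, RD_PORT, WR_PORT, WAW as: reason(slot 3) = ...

reason(slot 3) = RD_PORT

  0. BR ⇒ go  {3A/2Mu/1Ld/0B | 2r 2w}
  1. MUL→r2 ⇒ go  {3A/1Mu/1Ld/0B | 0r 1w}
  2. MUL→r9 ⇒ no(RD_PORT)  {3A/1Mu/1Ld/0B | 0r 1w}
  3. MUL→r6 ⇒ no(RD_PORT)  {3A/1Mu/1Ld/0B | 0r 1w}
  4. ALU→r1 ⇒ no(RD_PORT)  {3A/1Mu/1Ld/0B | 0r 1w}
  5. ALU→r0 ⇒ no(RD_PORT)  {3A/1Mu/1Ld/0B | 0r 1w}
  6. BR ⇒ no(FU)  {3A/1Mu/1Ld/0B | 0r 1w}
  7. MEM→r8 ⇒ no(RD_PORT)  {3A/1Mu/1Ld/0B | 0r 1w}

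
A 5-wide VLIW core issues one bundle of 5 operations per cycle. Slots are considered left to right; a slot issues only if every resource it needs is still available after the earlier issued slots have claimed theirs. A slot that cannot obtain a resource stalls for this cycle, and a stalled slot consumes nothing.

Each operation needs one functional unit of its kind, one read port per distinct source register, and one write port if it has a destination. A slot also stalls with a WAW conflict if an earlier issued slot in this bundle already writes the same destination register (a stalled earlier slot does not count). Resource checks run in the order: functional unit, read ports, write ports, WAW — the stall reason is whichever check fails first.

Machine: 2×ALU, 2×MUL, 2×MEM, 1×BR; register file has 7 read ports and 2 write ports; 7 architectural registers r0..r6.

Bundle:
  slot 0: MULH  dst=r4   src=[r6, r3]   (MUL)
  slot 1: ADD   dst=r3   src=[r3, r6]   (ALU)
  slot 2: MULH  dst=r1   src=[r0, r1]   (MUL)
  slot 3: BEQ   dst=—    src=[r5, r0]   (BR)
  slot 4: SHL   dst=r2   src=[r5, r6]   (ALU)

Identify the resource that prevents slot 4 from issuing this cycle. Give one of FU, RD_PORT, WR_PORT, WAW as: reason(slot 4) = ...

reason(slot 4) = RD_PORT

[0] MUL needs rd=2 wr=1: ok; after: ALU=2 MUL=1 MEM=2 BR=1, R=5, W=1
[1] ALU needs rd=2 wr=1: ok; after: ALU=1 MUL=1 MEM=2 BR=1, R=3, W=0
[2] MUL needs rd=2 wr=1: WR_PORT; after: ALU=1 MUL=1 MEM=2 BR=1, R=3, W=0
[3] BR needs rd=2 wr=0: ok; after: ALU=1 MUL=1 MEM=2 BR=0, R=1, W=0
[4] ALU needs rd=2 wr=1: RD_PORT; after: ALU=1 MUL=1 MEM=2 BR=0, R=1, W=0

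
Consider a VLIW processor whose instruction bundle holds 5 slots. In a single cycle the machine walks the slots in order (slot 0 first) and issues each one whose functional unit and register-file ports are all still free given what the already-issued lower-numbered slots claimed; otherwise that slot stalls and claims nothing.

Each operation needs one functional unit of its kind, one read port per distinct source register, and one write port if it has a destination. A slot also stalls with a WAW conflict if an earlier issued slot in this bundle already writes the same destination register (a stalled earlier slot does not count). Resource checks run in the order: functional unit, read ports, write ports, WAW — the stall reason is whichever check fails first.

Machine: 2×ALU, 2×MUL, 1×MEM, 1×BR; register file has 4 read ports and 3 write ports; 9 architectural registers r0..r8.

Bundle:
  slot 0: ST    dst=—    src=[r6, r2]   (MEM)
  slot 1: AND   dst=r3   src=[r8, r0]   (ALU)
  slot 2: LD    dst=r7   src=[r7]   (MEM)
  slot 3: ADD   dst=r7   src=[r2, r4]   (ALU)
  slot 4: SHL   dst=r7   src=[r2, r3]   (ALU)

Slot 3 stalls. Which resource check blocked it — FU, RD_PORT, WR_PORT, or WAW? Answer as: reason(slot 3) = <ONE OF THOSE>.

reason(slot 3) = RD_PORT

slot 0 (MEM): ISSUE — free A2,Mu2,Ld0,B1 rp2 wp3
slot 1 (ALU): ISSUE — free A1,Mu2,Ld0,B1 rp0 wp2
slot 2 (MEM): stall FU — free A1,Mu2,Ld0,B1 rp0 wp2
slot 3 (ALU): stall RD_PORT — free A1,Mu2,Ld0,B1 rp0 wp2
slot 4 (ALU): stall RD_PORT — free A1,Mu2,Ld0,B1 rp0 wp2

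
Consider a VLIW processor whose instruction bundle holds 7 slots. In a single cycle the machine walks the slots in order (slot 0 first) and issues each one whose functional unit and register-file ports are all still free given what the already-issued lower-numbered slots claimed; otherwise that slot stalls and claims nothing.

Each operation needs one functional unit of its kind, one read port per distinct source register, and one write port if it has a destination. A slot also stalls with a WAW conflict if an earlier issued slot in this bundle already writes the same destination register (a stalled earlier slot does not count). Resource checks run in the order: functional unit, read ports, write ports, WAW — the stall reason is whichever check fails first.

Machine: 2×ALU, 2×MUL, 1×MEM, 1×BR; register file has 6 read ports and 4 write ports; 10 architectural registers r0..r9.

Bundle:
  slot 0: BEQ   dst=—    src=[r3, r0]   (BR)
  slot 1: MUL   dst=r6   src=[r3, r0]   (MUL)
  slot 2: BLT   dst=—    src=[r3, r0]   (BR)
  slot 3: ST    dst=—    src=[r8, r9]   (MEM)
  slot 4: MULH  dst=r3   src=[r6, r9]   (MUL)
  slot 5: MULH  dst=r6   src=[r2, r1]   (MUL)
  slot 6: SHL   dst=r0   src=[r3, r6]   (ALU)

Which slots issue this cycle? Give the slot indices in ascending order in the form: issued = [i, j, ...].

issued = [0, 1, 3]

#0 BR src=r3,r0 dispatched  <A:2 Mu:2 Ld:1 B:0 rd:4 wr:4>
#1 MUL src=r3,r0 dispatched  <A:2 Mu:1 Ld:1 B:0 rd:2 wr:3>
#2 BR src=r3,r0 held:FU  <A:2 Mu:1 Ld:1 B:0 rd:2 wr:3>
#3 MEM src=r8,r9 dispatched  <A:2 Mu:1 Ld:0 B:0 rd:0 wr:3>
#4 MUL src=r6,r9 held:RD_PORT  <A:2 Mu:1 Ld:0 B:0 rd:0 wr:3>
#5 MUL src=r2,r1 held:RD_PORT  <A:2 Mu:1 Ld:0 B:0 rd:0 wr:3>
#6 ALU src=r3,r6 held:RD_PORT  <A:2 Mu:1 Ld:0 B:0 rd:0 wr:3>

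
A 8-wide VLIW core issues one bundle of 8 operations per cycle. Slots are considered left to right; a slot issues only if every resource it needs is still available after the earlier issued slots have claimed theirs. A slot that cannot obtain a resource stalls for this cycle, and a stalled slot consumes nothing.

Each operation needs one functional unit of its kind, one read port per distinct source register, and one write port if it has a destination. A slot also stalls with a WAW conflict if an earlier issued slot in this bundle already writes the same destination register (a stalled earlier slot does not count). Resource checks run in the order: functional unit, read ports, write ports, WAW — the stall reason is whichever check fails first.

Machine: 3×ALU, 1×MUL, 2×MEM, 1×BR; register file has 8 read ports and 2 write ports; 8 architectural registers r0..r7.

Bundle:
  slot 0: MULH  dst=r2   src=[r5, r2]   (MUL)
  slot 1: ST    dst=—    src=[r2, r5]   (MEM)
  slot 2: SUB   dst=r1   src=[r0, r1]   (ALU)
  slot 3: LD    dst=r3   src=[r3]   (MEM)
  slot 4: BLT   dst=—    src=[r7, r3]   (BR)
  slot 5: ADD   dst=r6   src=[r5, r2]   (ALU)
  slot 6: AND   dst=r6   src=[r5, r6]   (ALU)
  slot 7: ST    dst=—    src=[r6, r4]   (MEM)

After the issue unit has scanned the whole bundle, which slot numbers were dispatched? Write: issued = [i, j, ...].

(0) want 1×MUL +2rd +1wr — yes → AL3|MU0|ME2|BR1|rd6|wr1
(1) want 1×MEM +2rd +0wr — yes → AL3|MU0|ME1|BR1|rd4|wr1
(2) want 1×ALU +2rd +1wr — yes → AL2|MU0|ME1|BR1|rd2|wr0
(3) want 1×MEM +1rd +1wr — WR_PORT → AL2|MU0|ME1|BR1|rd2|wr0
(4) want 1×BR +2rd +0wr — yes → AL2|MU0|ME1|BR0|rd0|wr0
(5) want 1×ALU +2rd +1wr — RD_PORT → AL2|MU0|ME1|BR0|rd0|wr0
(6) want 1×ALU +2rd +1wr — RD_PORT → AL2|MU0|ME1|BR0|rd0|wr0
(7) want 1×MEM +2rd +0wr — RD_PORT → AL2|MU0|ME1|BR0|rd0|wr0

issued = [0, 1, 2, 4]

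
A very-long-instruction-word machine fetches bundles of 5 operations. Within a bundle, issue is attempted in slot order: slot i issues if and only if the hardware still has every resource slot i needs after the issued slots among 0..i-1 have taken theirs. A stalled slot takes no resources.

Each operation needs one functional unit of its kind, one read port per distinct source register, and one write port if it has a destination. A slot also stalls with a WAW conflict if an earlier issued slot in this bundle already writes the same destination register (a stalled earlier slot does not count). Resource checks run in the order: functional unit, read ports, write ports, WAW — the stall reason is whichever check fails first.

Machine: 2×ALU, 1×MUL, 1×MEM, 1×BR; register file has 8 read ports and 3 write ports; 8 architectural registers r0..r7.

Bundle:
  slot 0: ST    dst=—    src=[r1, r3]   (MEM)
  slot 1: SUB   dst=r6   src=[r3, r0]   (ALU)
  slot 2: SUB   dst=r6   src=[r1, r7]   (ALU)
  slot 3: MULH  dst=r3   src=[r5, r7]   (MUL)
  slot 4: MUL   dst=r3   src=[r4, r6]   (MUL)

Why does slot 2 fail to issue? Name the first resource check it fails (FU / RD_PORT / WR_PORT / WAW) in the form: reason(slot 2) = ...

#0 MEM src=r1,r3 dispatched  <A:2 Mu:1 Ld:0 B:1 rd:6 wr:3>
#1 ALU src=r3,r0 dispatched  <A:1 Mu:1 Ld:0 B:1 rd:4 wr:2>
#2 ALU src=r1,r7 held:WAW  <A:1 Mu:1 Ld:0 B:1 rd:4 wr:2>
#3 MUL src=r5,r7 dispatched  <A:1 Mu:0 Ld:0 B:1 rd:2 wr:1>
#4 MUL src=r4,r6 held:FU  <A:1 Mu:0 Ld:0 B:1 rd:2 wr:1>

reason(slot 2) = WAW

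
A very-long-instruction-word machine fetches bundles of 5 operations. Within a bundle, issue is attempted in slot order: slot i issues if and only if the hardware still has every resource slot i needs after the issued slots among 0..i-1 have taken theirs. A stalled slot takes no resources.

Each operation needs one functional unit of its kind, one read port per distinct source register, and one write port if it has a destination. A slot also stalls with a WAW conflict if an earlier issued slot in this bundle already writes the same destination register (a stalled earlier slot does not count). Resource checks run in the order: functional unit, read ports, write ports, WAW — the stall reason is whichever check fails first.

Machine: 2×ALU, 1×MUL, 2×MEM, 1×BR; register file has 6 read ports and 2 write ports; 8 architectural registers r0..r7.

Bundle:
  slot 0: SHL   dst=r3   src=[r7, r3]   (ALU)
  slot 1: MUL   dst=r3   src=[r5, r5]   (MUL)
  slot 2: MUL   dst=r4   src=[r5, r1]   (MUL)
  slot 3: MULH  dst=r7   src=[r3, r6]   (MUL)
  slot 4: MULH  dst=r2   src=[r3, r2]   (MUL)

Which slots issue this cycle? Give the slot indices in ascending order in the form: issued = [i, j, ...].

  0. ALU→r3 ⇒ go  {1A/1Mu/2Ld/1B | 4r 1w}
  1. MUL→r3 ⇒ no(WAW)  {1A/1Mu/2Ld/1B | 4r 1w}
  2. MUL→r4 ⇒ go  {1A/0Mu/2Ld/1B | 2r 0w}
  3. MUL→r7 ⇒ no(FU)  {1A/0Mu/2Ld/1B | 2r 0w}
  4. MUL→r2 ⇒ no(FU)  {1A/0Mu/2Ld/1B | 2r 0w}

issued = [0, 2]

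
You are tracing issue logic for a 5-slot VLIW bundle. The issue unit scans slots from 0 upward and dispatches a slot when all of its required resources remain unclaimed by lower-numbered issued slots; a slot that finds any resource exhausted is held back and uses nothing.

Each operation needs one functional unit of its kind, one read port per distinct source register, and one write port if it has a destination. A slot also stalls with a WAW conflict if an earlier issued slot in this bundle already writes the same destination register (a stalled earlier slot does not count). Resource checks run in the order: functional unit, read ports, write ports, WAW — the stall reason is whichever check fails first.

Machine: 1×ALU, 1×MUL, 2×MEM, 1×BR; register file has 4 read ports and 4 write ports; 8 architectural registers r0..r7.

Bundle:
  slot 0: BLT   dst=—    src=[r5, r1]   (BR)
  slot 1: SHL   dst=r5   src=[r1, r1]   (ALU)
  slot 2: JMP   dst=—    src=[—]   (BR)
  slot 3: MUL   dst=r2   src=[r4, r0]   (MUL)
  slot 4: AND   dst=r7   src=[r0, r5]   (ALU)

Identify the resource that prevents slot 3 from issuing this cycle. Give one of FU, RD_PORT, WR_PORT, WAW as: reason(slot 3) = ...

[0] BR needs rd=2 wr=0: ok; after: ALU=1 MUL=1 MEM=2 BR=0, R=2, W=4
[1] ALU needs rd=1 wr=1: ok; after: ALU=0 MUL=1 MEM=2 BR=0, R=1, W=3
[2] BR needs rd=0 wr=0: FU; after: ALU=0 MUL=1 MEM=2 BR=0, R=1, W=3
[3] MUL needs rd=2 wr=1: RD_PORT; after: ALU=0 MUL=1 MEM=2 BR=0, R=1, W=3
[4] ALU needs rd=2 wr=1: FU; after: ALU=0 MUL=1 MEM=2 BR=0, R=1, W=3

reason(slot 3) = RD_PORT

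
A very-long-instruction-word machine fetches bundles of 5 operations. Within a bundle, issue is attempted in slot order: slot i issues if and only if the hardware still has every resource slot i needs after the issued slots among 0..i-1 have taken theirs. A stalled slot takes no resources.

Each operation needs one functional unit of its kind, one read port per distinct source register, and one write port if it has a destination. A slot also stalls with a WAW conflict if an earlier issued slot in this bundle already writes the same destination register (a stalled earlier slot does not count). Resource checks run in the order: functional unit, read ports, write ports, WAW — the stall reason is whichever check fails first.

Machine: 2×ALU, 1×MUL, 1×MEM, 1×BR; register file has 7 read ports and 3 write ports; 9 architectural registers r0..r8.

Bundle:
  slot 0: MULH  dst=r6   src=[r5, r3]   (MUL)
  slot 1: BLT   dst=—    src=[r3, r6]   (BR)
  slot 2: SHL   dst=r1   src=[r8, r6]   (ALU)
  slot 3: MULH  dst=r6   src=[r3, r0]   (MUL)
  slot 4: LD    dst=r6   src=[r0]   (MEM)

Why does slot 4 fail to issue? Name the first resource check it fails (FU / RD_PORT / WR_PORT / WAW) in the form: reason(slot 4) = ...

slot 0 (MUL): ISSUE — free A2,Mu0,Ld1,B1 rp5 wp2
slot 1 (BR): ISSUE — free A2,Mu0,Ld1,B0 rp3 wp2
slot 2 (ALU): ISSUE — free A1,Mu0,Ld1,B0 rp1 wp1
slot 3 (MUL): stall FU — free A1,Mu0,Ld1,B0 rp1 wp1
slot 4 (MEM): stall WAW — free A1,Mu0,Ld1,B0 rp1 wp1

reason(slot 4) = WAW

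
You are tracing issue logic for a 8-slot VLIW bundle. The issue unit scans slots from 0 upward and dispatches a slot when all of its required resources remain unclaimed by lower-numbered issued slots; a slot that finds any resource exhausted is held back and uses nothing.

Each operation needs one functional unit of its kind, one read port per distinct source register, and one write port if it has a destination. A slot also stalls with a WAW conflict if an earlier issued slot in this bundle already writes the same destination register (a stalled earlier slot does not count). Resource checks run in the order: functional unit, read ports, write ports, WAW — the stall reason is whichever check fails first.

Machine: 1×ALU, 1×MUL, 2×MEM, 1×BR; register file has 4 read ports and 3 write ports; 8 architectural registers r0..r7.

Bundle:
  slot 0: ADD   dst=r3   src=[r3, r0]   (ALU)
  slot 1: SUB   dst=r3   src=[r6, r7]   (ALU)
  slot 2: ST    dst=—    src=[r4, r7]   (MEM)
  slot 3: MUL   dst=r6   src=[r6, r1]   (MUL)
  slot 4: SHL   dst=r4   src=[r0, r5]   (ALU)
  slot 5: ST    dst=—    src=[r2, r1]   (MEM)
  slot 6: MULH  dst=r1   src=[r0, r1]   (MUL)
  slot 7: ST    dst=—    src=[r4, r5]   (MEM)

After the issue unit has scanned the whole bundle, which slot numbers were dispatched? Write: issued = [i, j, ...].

#0 ALU src=r3,r0 dispatched  <A:0 Mu:1 Ld:2 B:1 rd:2 wr:2>
#1 ALU src=r6,r7 held:FU  <A:0 Mu:1 Ld:2 B:1 rd:2 wr:2>
#2 MEM src=r4,r7 dispatched  <A:0 Mu:1 Ld:1 B:1 rd:0 wr:2>
#3 MUL src=r6,r1 held:RD_PORT  <A:0 Mu:1 Ld:1 B:1 rd:0 wr:2>
#4 ALU src=r0,r5 held:FU  <A:0 Mu:1 Ld:1 B:1 rd:0 wr:2>
#5 MEM src=r2,r1 held:RD_PORT  <A:0 Mu:1 Ld:1 B:1 rd:0 wr:2>
#6 MUL src=r0,r1 held:RD_PORT  <A:0 Mu:1 Ld:1 B:1 rd:0 wr:2>
#7 MEM src=r4,r5 held:RD_PORT  <A:0 Mu:1 Ld:1 B:1 rd:0 wr:2>

issued = [0, 2]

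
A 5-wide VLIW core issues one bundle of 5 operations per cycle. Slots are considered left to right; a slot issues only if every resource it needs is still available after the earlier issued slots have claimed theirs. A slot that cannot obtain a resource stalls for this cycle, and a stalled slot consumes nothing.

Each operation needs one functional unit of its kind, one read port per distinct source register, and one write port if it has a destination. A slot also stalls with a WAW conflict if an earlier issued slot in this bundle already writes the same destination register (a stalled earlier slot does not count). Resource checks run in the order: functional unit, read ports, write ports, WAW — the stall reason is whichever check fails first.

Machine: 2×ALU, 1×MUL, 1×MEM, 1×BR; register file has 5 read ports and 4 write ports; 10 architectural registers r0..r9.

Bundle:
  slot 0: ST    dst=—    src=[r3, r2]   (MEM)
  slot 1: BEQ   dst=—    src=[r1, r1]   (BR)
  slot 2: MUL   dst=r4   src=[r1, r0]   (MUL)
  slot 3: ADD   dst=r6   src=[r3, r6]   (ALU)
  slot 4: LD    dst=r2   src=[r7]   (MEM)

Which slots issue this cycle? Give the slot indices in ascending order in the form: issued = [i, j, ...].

issued = [0, 1, 2]

slot 0 (MEM): ISSUE — free A2,Mu1,Ld0,B1 rp3 wp4
slot 1 (BR): ISSUE — free A2,Mu1,Ld0,B0 rp2 wp4
slot 2 (MUL): ISSUE — free A2,Mu0,Ld0,B0 rp0 wp3
slot 3 (ALU): stall RD_PORT — free A2,Mu0,Ld0,B0 rp0 wp3
slot 4 (MEM): stall FU — free A2,Mu0,Ld0,B0 rp0 wp3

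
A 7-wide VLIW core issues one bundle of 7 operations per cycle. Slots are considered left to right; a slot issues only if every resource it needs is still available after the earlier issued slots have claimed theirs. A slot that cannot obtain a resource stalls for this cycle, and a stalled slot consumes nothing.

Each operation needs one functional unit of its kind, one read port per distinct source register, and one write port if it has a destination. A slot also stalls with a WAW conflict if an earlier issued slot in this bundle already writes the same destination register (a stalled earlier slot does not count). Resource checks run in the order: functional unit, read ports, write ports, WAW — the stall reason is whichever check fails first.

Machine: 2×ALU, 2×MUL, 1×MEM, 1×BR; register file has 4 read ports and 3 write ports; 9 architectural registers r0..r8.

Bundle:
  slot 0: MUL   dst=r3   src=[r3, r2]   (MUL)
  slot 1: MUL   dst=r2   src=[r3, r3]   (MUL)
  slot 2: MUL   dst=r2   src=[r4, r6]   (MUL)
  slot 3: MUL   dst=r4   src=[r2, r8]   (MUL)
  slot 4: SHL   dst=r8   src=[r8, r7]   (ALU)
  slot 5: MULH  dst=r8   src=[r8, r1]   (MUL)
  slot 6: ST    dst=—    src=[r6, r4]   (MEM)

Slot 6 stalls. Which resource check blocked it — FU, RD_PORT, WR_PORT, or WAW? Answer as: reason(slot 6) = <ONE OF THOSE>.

slot 0 (MUL): ISSUE — free A2,Mu1,Ld1,B1 rp2 wp2
slot 1 (MUL): ISSUE — free A2,Mu0,Ld1,B1 rp1 wp1
slot 2 (MUL): stall FU — free A2,Mu0,Ld1,B1 rp1 wp1
slot 3 (MUL): stall FU — free A2,Mu0,Ld1,B1 rp1 wp1
slot 4 (ALU): stall RD_PORT — free A2,Mu0,Ld1,B1 rp1 wp1
slot 5 (MUL): stall FU — free A2,Mu0,Ld1,B1 rp1 wp1
slot 6 (MEM): stall RD_PORT — free A2,Mu0,Ld1,B1 rp1 wp1

reason(slot 6) = RD_PORT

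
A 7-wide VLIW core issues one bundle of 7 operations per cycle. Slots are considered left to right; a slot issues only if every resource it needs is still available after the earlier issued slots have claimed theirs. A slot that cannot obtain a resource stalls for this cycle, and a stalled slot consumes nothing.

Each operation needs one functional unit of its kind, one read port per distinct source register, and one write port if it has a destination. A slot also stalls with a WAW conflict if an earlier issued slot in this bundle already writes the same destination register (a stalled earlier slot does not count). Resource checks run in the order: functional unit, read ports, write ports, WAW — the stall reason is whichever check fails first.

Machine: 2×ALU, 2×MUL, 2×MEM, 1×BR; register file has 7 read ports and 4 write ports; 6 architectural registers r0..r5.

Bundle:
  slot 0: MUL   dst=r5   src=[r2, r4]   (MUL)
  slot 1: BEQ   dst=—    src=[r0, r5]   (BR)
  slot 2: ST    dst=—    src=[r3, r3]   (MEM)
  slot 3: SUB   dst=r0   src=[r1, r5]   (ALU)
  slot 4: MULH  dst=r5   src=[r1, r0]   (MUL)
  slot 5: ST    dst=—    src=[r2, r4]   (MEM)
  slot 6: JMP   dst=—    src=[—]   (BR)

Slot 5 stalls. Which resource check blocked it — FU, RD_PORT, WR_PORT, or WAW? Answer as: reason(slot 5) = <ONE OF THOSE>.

#0 MUL src=r2,r4 dispatched  <A:2 Mu:1 Ld:2 B:1 rd:5 wr:3>
#1 BR src=r0,r5 dispatched  <A:2 Mu:1 Ld:2 B:0 rd:3 wr:3>
#2 MEM src=r3,r3 dispatched  <A:2 Mu:1 Ld:1 B:0 rd:2 wr:3>
#3 ALU src=r1,r5 dispatched  <A:1 Mu:1 Ld:1 B:0 rd:0 wr:2>
#4 MUL src=r1,r0 held:RD_PORT  <A:1 Mu:1 Ld:1 B:0 rd:0 wr:2>
#5 MEM src=r2,r4 held:RD_PORT  <A:1 Mu:1 Ld:1 B:0 rd:0 wr:2>
#6 BR src=- held:FU  <A:1 Mu:1 Ld:1 B:0 rd:0 wr:2>

reason(slot 5) = RD_PORT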